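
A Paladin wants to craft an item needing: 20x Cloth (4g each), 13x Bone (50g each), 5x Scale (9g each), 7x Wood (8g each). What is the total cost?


Cost breakdown:
  Cloth: 20 * 4 = 80
  Bone: 13 * 50 = 650
  Scale: 5 * 9 = 45
  Wood: 7 * 8 = 56
Total = 80 + 650 + 45 + 56 = 831

831 gold


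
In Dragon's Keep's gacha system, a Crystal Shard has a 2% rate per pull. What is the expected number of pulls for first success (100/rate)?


Expected pulls for a geometric distribution = 1/p = 100 / rate%
= 100 / 2
= 50.0

50.0 pulls


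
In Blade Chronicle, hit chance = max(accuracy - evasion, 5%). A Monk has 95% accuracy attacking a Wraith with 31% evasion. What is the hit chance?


accuracy - evasion = 95 - 31 = 64
Apply floor: max(64, 5) = 64
Hit chance = 64%

64%


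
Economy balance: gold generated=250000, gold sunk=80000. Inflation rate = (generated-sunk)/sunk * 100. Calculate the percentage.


Net gold = 250000 - 80000 = 170000
Inflation rate = net / sunk * 100 = 170000 / 80000 * 100
= 2.125 * 100
= 212.50%

212.50%


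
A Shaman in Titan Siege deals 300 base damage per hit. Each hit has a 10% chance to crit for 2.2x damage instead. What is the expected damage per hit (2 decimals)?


E[dmg] = base * (1 + crit_chance * (crit_mult - 1))
cc as decimal = 10/100 = 0.1
cm - 1 = 2.2 - 1 = 1.2
Bonus factor = 0.1 * 1.2 = 0.12
Total multiplier = 1 + 0.12 = 1.12
Expected damage = 300 * 1.12 = 336.00

336.00 damage


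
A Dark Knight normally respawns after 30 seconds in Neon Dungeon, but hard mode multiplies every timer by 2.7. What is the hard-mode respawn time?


Respawn time = base * multiplier
= 30 * 2.7
= 81.0 seconds

81.0 seconds


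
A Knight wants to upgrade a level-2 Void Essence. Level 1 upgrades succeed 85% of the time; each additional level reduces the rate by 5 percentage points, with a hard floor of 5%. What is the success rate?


raw_rate = 85 - 5 * (2 - 1)
= 85 - 5 * 1
= 85 - 5
= 80
Apply floor: max(80, 5) = 80%

80%


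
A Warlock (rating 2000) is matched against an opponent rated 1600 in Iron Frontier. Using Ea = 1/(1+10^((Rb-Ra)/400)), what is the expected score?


Elo expected score: Ea = 1/(1 + 10^((Rb-Ra)/400))
Rb - Ra = 1600 - 2000 = -400
(Rb-Ra)/400 = -400/400 = -1.0
10^-1.0 = 0.1
Ea = 1/(1 + 0.1) = 1/1.1 = 0.9091

0.9091


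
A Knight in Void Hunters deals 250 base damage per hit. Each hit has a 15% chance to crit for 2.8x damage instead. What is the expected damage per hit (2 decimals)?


E[dmg] = base * (1 + crit_chance * (crit_mult - 1))
cc as decimal = 15/100 = 0.15
cm - 1 = 2.8 - 1 = 1.8
Bonus factor = 0.15 * 1.8 = 0.27
Total multiplier = 1 + 0.27 = 1.27
Expected damage = 250 * 1.27 = 317.50

317.50 damage


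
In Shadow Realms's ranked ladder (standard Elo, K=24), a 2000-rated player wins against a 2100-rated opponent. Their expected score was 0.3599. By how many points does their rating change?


Elo update: delta = K * (S - Ea), where S = 1 (wins)
S - Ea = 1 - 0.3599 = 0.6401
Rating change = 24 * 0.6401
= 15.36

15.36 rating points


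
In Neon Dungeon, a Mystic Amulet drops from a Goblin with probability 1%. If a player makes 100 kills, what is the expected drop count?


Expected drops = kills * (drop_rate / 100)
= 100 * (1 / 100)
= 100 * 0.01
= 1.0

1.0 drops


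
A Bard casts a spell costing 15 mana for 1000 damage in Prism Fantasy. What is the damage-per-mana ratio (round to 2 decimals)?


Efficiency = damage / mana
= 1000 / 15
= 66.67

66.67 dmg/mana


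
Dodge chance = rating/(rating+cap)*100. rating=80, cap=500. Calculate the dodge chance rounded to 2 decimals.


dodge% = 80 / (80 + 500) * 100
= 80 / 580 * 100
= 0.137931 * 100
= 13.79%

13.79%


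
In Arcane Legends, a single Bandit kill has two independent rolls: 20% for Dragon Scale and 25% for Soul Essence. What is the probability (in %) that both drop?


For independent events, P(both) = P(A) * P(B)
= 20% * 25%
= 500 / 100 %
= 5.0%

5.0%


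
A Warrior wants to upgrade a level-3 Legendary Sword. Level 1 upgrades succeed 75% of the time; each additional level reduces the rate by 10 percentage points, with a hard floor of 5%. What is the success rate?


raw_rate = 75 - 10 * (3 - 1)
= 75 - 10 * 2
= 75 - 20
= 55
Apply floor: max(55, 5) = 55%

55%


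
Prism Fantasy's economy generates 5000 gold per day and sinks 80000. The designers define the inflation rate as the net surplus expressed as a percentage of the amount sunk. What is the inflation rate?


Net gold = 5000 - 80000 = -75000
Inflation rate = net / sunk * 100 = -75000 / 80000 * 100
= -0.9375 * 100
= -93.75%

-93.75%


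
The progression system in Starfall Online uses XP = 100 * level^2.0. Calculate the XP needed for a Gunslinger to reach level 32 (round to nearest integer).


XP = 100 * level^2.0
Substitute level = 32:
XP = 100 * 32^2.0
= 100 * 1024.0
= 102400

102400 XP


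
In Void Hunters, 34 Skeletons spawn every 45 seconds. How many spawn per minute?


Spawns per minute = count * (60 / interval)
= 34 * (60 / 45)
= 34 * 1.3333
= 45.33

45.33 per minute


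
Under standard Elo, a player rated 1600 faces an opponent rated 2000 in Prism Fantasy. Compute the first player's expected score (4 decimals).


Elo expected score: Ea = 1/(1 + 10^((Rb-Ra)/400))
Rb - Ra = 2000 - 1600 = 400
(Rb-Ra)/400 = 400/400 = 1.0
10^1.0 = 10.0
Ea = 1/(1 + 10.0) = 1/11.0 = 0.0909

0.0909


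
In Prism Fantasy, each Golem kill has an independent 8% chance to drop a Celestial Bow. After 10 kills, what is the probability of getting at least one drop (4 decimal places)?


P(at least one) = 1 - P(none) = 1 - (1-p)^n
p = 8/100 = 0.08
1 - p = 0.92
(1 - p)^10 = 0.92^10 = 0.434388
P(at least one) = 1 - 0.434388 = 0.5656

0.5656


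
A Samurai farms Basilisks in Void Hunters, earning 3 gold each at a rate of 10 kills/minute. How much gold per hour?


Gold per minute = 3 * 10 = 30
Gold per hour = 30 * 60 = 1800

1800 gold/hour


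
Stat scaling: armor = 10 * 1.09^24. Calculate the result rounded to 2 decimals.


value = base * growth^level
= 10 * 1.09^24
= 10 * 7.911083
= 79.11

79.11 armor


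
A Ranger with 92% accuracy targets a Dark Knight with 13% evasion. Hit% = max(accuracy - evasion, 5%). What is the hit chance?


accuracy - evasion = 92 - 13 = 79
Apply floor: max(79, 5) = 79
Hit chance = 79%

79%


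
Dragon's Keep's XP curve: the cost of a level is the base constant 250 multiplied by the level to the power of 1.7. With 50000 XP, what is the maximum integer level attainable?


XP = 250 * level^1.7, so level = (XP / 250)^(1/1.7)
= (50000 / 250)^(1/1.7)
= 200.0^0.5882
= 22.5708
Floor: level = 22

level 22


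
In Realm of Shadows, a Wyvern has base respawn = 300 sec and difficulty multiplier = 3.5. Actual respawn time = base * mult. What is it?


Respawn time = base * multiplier
= 300 * 3.5
= 1050.0 seconds

1050.0 seconds


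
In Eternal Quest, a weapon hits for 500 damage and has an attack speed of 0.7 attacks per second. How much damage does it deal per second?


DPS = damage * attack_speed
= 500 * 0.7
= 350.0

350.0 DPS


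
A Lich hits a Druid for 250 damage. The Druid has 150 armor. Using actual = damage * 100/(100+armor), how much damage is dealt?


actual = 250 * 100 / (100 + 150)
= 250 * 100 / 250
= 25000 / 250
= 100.00

100.00 damage


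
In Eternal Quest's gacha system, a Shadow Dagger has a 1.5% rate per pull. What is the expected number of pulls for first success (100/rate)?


Expected pulls for a geometric distribution = 1/p = 100 / rate%
= 100 / 1.5
= 66.67

66.67 pulls


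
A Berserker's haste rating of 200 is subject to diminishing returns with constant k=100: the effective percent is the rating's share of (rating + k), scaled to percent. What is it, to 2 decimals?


effective% = rating / (rating + k) * 100
= 200 / (200 + 100) * 100
= 200 / 300 * 100
= 0.666667 * 100
= 66.67%

66.67%


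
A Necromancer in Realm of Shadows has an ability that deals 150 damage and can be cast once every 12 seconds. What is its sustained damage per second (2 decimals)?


DPS = damage / cooldown
= 150 / 12
= 12.50

12.50 DPS


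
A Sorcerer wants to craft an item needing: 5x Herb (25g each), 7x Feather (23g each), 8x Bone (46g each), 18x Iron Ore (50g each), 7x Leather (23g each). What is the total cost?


Cost breakdown:
  Herb: 5 * 25 = 125
  Feather: 7 * 23 = 161
  Bone: 8 * 46 = 368
  Iron Ore: 18 * 50 = 900
  Leather: 7 * 23 = 161
Total = 125 + 161 + 368 + 900 + 161 = 1715

1715 gold


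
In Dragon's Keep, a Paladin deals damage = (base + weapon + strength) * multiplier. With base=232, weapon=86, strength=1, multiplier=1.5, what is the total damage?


Sum base + weapon + str = 232 + 86 + 1 = 319
Multiply by 1.5:
319 * 1.5 = 478.5

478.5 damage


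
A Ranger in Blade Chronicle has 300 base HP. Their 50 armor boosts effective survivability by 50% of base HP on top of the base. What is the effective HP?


EHP = 300 * (1 + 50/100)
= 300 * (1 + 0.5)
= 300 * 1.5
= 450.0

450.0 EHP


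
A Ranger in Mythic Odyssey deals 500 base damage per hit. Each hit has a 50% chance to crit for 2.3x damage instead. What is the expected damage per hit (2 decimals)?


E[dmg] = base * (1 + crit_chance * (crit_mult - 1))
cc as decimal = 50/100 = 0.5
cm - 1 = 2.3 - 1 = 1.3
Bonus factor = 0.5 * 1.3 = 0.65
Total multiplier = 1 + 0.65 = 1.65
Expected damage = 500 * 1.65 = 825.00

825.00 damage


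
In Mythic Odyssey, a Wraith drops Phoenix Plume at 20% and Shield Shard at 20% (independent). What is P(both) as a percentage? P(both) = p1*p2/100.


For independent events, P(both) = P(A) * P(B)
= 20% * 20%
= 400 / 100 %
= 4.0%

4.0%


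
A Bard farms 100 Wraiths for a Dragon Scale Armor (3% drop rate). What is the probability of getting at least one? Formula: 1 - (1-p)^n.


P(at least one) = 1 - P(none) = 1 - (1-p)^n
p = 3/100 = 0.03
1 - p = 0.97
(1 - p)^100 = 0.97^100 = 0.047553
P(at least one) = 1 - 0.047553 = 0.9524

0.9524


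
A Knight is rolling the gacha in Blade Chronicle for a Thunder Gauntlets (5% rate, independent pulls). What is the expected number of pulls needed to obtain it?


Expected pulls for a geometric distribution = 1/p = 100 / rate%
= 100 / 5
= 20.0

20.0 pulls


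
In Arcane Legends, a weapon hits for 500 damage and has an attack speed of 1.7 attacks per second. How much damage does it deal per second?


DPS = damage * attack_speed
= 500 * 1.7
= 850.0

850.0 DPS


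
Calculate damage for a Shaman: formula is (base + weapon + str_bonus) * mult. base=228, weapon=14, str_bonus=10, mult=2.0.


Sum base + weapon + str = 228 + 14 + 10 = 252
Multiply by 2.0:
252 * 2.0 = 504.0

504.0 damage


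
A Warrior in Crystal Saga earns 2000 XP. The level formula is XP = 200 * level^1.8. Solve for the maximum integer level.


XP = 200 * level^1.8, so level = (XP / 200)^(1/1.8)
= (2000 / 200)^(1/1.8)
= 10.0^0.5556
= 3.5938
Floor: level = 3

level 3


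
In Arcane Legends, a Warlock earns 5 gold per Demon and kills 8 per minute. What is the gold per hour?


Gold per minute = 5 * 8 = 40
Gold per hour = 40 * 60 = 2400

2400 gold/hour


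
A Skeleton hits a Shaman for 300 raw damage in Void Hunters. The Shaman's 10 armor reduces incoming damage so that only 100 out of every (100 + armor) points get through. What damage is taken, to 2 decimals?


actual = 300 * 100 / (100 + 10)
= 300 * 100 / 110
= 30000 / 110
= 272.73

272.73 damage


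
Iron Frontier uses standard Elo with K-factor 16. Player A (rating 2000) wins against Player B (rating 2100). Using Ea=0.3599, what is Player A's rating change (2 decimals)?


Elo update: delta = K * (S - Ea), where S = 1 (wins)
S - Ea = 1 - 0.3599 = 0.6401
Rating change = 16 * 0.6401
= 10.24

10.24 rating points


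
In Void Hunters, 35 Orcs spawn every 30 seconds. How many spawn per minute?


Spawns per minute = count * (60 / interval)
= 35 * (60 / 30)
= 35 * 2.0
= 70.0

70.0 per minute


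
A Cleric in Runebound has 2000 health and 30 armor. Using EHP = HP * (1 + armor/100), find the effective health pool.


EHP = 2000 * (1 + 30/100)
= 2000 * (1 + 0.3)
= 2000 * 1.3
= 2600.0

2600.0 EHP


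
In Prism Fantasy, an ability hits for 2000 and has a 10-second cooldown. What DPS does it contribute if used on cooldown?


DPS = damage / cooldown
= 2000 / 10
= 200.00

200.00 DPS


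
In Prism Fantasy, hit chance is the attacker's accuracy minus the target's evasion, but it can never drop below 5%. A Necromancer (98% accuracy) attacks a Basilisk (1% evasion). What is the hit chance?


accuracy - evasion = 98 - 1 = 97
Apply floor: max(97, 5) = 97
Hit chance = 97%

97%


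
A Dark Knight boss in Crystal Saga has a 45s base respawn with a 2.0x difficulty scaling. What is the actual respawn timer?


Respawn time = base * multiplier
= 45 * 2.0
= 90.0 seconds

90.0 seconds


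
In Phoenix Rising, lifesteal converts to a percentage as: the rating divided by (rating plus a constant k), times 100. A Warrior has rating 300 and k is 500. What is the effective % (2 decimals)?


effective% = rating / (rating + k) * 100
= 300 / (300 + 500) * 100
= 300 / 800 * 100
= 0.375 * 100
= 37.50%

37.50%


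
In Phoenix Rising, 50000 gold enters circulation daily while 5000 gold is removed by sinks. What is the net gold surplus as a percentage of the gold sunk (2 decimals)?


Net gold = 50000 - 5000 = 45000
Inflation rate = net / sunk * 100 = 45000 / 5000 * 100
= 9.0 * 100
= 900.00%

900.00%


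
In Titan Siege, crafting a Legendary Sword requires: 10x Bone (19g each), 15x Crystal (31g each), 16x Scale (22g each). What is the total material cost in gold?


Cost breakdown:
  Bone: 10 * 19 = 190
  Crystal: 15 * 31 = 465
  Scale: 16 * 22 = 352
Total = 190 + 465 + 352 = 1007

1007 gold


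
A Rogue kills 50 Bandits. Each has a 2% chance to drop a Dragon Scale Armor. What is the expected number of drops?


Expected drops = kills * (drop_rate / 100)
= 50 * (2 / 100)
= 50 * 0.02
= 1.0

1.0 drops


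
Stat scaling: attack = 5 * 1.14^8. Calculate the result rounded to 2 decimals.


value = base * growth^level
= 5 * 1.14^8
= 5 * 2.852586
= 14.26

14.26 attack


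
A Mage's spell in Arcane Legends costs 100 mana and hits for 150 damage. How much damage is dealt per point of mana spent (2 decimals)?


Efficiency = damage / mana
= 150 / 100
= 1.50

1.50 dmg/mana


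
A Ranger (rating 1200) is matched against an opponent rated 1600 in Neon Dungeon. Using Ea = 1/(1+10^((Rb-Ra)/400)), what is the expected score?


Elo expected score: Ea = 1/(1 + 10^((Rb-Ra)/400))
Rb - Ra = 1600 - 1200 = 400
(Rb-Ra)/400 = 400/400 = 1.0
10^1.0 = 10.0
Ea = 1/(1 + 10.0) = 1/11.0 = 0.0909

0.0909


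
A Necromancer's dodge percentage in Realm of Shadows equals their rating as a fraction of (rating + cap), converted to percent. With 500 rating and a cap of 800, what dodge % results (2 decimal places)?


dodge% = 500 / (500 + 800) * 100
= 500 / 1300 * 100
= 0.384615 * 100
= 38.46%

38.46%


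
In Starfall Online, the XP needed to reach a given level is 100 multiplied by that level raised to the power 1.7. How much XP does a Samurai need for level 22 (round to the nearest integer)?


XP = 100 * level^1.7
Substitute level = 22:
XP = 100 * 22^1.7
= 100 * 191.4779
= 19148

19148 XP


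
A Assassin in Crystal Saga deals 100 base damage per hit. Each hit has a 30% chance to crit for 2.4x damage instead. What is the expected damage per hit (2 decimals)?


E[dmg] = base * (1 + crit_chance * (crit_mult - 1))
cc as decimal = 30/100 = 0.3
cm - 1 = 2.4 - 1 = 1.4
Bonus factor = 0.3 * 1.4 = 0.42
Total multiplier = 1 + 0.42 = 1.42
Expected damage = 100 * 1.42 = 142.00

142.00 damage


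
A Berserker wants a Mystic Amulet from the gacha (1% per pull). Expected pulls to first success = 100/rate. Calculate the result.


Expected pulls for a geometric distribution = 1/p = 100 / rate%
= 100 / 1
= 100.0

100.0 pulls


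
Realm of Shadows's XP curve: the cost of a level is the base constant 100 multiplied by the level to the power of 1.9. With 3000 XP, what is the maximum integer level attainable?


XP = 100 * level^1.9, so level = (XP / 100)^(1/1.9)
= (3000 / 100)^(1/1.9)
= 30.0^0.5263
= 5.9901
Floor: level = 5

level 5


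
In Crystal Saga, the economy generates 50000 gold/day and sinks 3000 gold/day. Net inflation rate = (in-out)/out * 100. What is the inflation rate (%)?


Net gold = 50000 - 3000 = 47000
Inflation rate = net / sunk * 100 = 47000 / 3000 * 100
= 15.666667 * 100
= 1566.67%

1566.67%


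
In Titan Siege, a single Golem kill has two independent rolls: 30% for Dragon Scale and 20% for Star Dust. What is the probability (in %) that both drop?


For independent events, P(both) = P(A) * P(B)
= 30% * 20%
= 600 / 100 %
= 6.0%

6.0%


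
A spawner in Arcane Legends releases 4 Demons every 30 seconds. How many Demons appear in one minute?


Spawns per minute = count * (60 / interval)
= 4 * (60 / 30)
= 4 * 2.0
= 8.0

8.0 per minute


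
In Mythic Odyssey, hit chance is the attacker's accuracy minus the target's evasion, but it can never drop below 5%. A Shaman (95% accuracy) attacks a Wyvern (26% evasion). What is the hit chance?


accuracy - evasion = 95 - 26 = 69
Apply floor: max(69, 5) = 69
Hit chance = 69%

69%


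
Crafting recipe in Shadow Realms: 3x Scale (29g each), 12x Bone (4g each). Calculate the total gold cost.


Cost breakdown:
  Scale: 3 * 29 = 87
  Bone: 12 * 4 = 48
Total = 87 + 48 = 135

135 gold


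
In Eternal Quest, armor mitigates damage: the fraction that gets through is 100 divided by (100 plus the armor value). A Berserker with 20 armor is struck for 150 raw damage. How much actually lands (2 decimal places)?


actual = 150 * 100 / (100 + 20)
= 150 * 100 / 120
= 15000 / 120
= 125.00

125.00 damage


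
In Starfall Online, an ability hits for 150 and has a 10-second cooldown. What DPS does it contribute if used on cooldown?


DPS = damage / cooldown
= 150 / 10
= 15.00

15.00 DPS


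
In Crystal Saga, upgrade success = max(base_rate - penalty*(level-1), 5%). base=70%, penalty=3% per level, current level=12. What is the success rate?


raw_rate = 70 - 3 * (12 - 1)
= 70 - 3 * 11
= 70 - 33
= 37
Apply floor: max(37, 5) = 37%

37%


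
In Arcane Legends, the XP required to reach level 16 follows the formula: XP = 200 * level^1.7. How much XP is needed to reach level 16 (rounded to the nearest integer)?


XP = 200 * level^1.7
Substitute level = 16:
XP = 200 * 16^1.7
= 200 * 111.4305
= 22286

22286 XP


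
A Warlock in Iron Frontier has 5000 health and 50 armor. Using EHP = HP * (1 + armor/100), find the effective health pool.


EHP = 5000 * (1 + 50/100)
= 5000 * (1 + 0.5)
= 5000 * 1.5
= 7500.0

7500.0 EHP


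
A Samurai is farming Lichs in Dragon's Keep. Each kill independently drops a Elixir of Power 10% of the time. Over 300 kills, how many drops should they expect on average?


Expected drops = kills * (drop_rate / 100)
= 300 * (10 / 100)
= 300 * 0.1
= 30.0

30.0 drops


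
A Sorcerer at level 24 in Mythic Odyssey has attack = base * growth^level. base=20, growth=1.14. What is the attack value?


value = base * growth^level
= 20 * 1.14^24
= 20 * 23.212207
= 464.24

464.24 attack


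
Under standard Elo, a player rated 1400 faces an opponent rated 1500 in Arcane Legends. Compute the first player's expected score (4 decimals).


Elo expected score: Ea = 1/(1 + 10^((Rb-Ra)/400))
Rb - Ra = 1500 - 1400 = 100
(Rb-Ra)/400 = 100/400 = 0.25
10^0.25 = 1.778279
Ea = 1/(1 + 1.778279) = 1/2.778279 = 0.3599

0.3599


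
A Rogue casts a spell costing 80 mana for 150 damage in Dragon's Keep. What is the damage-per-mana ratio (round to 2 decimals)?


Efficiency = damage / mana
= 150 / 80
= 1.88

1.88 dmg/mana


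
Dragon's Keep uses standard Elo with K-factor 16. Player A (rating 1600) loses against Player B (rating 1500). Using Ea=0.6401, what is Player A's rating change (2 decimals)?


Elo update: delta = K * (S - Ea), where S = 0 (loses)
S - Ea = 0 - 0.6401 = -0.6401
Rating change = 16 * -0.6401
= -10.24

-10.24 rating points


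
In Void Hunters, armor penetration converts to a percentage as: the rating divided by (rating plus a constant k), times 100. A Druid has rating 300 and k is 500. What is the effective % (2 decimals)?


effective% = rating / (rating + k) * 100
= 300 / (300 + 500) * 100
= 300 / 800 * 100
= 0.375 * 100
= 37.50%

37.50%


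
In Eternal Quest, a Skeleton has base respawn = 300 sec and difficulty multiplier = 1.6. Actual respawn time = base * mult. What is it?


Respawn time = base * multiplier
= 300 * 1.6
= 480.0 seconds

480.0 seconds


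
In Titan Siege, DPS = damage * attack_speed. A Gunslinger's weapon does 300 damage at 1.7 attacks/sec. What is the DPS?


DPS = damage * attack_speed
= 300 * 1.7
= 510.0

510.0 DPS


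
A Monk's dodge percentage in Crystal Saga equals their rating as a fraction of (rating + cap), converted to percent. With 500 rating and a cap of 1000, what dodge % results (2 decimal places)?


dodge% = 500 / (500 + 1000) * 100
= 500 / 1500 * 100
= 0.333333 * 100
= 33.33%

33.33%


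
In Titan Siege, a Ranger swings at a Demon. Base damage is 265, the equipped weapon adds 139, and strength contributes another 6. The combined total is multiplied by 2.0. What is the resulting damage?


Sum base + weapon + str = 265 + 139 + 6 = 410
Multiply by 2.0:
410 * 2.0 = 820.0

820.0 damage


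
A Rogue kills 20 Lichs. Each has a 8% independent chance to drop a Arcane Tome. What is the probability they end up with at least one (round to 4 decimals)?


P(at least one) = 1 - P(none) = 1 - (1-p)^n
p = 8/100 = 0.08
1 - p = 0.92
(1 - p)^20 = 0.92^20 = 0.188693
P(at least one) = 1 - 0.188693 = 0.8113

0.8113


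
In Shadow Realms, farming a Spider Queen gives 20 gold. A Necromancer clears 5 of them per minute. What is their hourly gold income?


Gold per minute = 20 * 5 = 100
Gold per hour = 100 * 60 = 6000

6000 gold/hour


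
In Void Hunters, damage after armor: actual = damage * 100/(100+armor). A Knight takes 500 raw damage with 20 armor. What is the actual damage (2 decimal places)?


actual = 500 * 100 / (100 + 20)
= 500 * 100 / 120
= 50000 / 120
= 416.67

416.67 damage


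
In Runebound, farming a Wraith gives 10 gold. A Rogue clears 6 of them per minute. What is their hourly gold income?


Gold per minute = 10 * 6 = 60
Gold per hour = 60 * 60 = 3600

3600 gold/hour


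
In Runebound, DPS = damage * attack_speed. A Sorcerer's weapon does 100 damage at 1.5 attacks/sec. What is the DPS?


DPS = damage * attack_speed
= 100 * 1.5
= 150.0

150.0 DPS


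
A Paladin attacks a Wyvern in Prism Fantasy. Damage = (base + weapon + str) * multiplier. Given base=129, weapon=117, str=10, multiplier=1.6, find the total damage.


Sum base + weapon + str = 129 + 117 + 10 = 256
Multiply by 1.6:
256 * 1.6 = 409.6

409.6 damage


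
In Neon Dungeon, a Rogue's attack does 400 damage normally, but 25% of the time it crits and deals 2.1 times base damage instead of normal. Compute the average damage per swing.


E[dmg] = base * (1 + crit_chance * (crit_mult - 1))
cc as decimal = 25/100 = 0.25
cm - 1 = 2.1 - 1 = 1.1
Bonus factor = 0.25 * 1.1 = 0.275
Total multiplier = 1 + 0.275 = 1.275
Expected damage = 400 * 1.275 = 510.00

510.00 damage


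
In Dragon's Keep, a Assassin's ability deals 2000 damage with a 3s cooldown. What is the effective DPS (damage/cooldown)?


DPS = damage / cooldown
= 2000 / 3
= 666.67

666.67 DPS


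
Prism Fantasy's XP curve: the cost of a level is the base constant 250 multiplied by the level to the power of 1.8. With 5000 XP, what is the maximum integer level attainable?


XP = 250 * level^1.8, so level = (XP / 250)^(1/1.8)
= (5000 / 250)^(1/1.8)
= 20.0^0.5556
= 5.282
Floor: level = 5

level 5


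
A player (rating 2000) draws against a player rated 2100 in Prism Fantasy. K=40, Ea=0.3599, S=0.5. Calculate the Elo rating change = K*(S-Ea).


Elo update: delta = K * (S - Ea), where S = 0.5 (draws)
S - Ea = 0.5 - 0.3599 = 0.1401
Rating change = 40 * 0.1401
= 5.60

5.60 rating points


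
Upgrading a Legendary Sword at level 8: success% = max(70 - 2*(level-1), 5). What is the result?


raw_rate = 70 - 2 * (8 - 1)
= 70 - 2 * 7
= 70 - 14
= 56
Apply floor: max(56, 5) = 56%

56%


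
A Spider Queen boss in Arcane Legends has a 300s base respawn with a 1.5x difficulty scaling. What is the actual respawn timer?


Respawn time = base * multiplier
= 300 * 1.5
= 450.0 seconds

450.0 seconds


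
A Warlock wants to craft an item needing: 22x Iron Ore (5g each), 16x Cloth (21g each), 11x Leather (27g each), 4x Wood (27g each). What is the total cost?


Cost breakdown:
  Iron Ore: 22 * 5 = 110
  Cloth: 16 * 21 = 336
  Leather: 11 * 27 = 297
  Wood: 4 * 27 = 108
Total = 110 + 336 + 297 + 108 = 851

851 gold


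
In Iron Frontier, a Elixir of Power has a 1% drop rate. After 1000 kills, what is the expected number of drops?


Expected drops = kills * (drop_rate / 100)
= 1000 * (1 / 100)
= 1000 * 0.01
= 10.0

10.0 drops


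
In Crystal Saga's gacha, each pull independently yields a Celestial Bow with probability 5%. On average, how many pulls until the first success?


Expected pulls for a geometric distribution = 1/p = 100 / rate%
= 100 / 5
= 20.0

20.0 pulls


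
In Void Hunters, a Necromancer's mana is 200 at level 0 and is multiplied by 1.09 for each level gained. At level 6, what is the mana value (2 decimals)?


value = base * growth^level
= 200 * 1.09^6
= 200 * 1.6771
= 335.42

335.42 mana


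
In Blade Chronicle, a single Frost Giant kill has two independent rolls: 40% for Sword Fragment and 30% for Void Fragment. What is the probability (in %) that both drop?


For independent events, P(both) = P(A) * P(B)
= 40% * 30%
= 1200 / 100 %
= 12.0%

12.0%


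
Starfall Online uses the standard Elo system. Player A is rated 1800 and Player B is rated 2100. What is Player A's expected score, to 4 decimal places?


Elo expected score: Ea = 1/(1 + 10^((Rb-Ra)/400))
Rb - Ra = 2100 - 1800 = 300
(Rb-Ra)/400 = 300/400 = 0.75
10^0.75 = 5.623413
Ea = 1/(1 + 5.623413) = 1/6.623413 = 0.1510

0.1510


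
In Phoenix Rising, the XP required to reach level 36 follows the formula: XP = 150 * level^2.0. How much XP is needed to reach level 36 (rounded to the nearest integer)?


XP = 150 * level^2.0
Substitute level = 36:
XP = 150 * 36^2.0
= 150 * 1296.0
= 194400

194400 XP


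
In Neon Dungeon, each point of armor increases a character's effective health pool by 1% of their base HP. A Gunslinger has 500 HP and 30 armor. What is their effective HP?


EHP = 500 * (1 + 30/100)
= 500 * (1 + 0.3)
= 500 * 1.3
= 650.0

650.0 EHP


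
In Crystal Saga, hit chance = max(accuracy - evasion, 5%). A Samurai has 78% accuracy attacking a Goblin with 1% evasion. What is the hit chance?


accuracy - evasion = 78 - 1 = 77
Apply floor: max(77, 5) = 77
Hit chance = 77%

77%


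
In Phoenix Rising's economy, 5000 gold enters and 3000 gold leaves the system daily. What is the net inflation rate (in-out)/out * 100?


Net gold = 5000 - 3000 = 2000
Inflation rate = net / sunk * 100 = 2000 / 3000 * 100
= 0.666667 * 100
= 66.67%

66.67%


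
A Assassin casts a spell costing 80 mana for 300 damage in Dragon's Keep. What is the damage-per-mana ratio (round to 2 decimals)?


Efficiency = damage / mana
= 300 / 80
= 3.75

3.75 dmg/mana


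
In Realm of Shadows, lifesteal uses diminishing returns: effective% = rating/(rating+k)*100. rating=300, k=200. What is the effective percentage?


effective% = rating / (rating + k) * 100
= 300 / (300 + 200) * 100
= 300 / 500 * 100
= 0.6 * 100
= 60.00%

60.00%


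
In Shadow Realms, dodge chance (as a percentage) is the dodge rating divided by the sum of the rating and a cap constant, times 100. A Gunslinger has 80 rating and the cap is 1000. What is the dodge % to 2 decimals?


dodge% = 80 / (80 + 1000) * 100
= 80 / 1080 * 100
= 0.074074 * 100
= 7.41%

7.41%


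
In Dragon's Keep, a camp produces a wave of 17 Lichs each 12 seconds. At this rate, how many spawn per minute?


Spawns per minute = count * (60 / interval)
= 17 * (60 / 12)
= 17 * 5.0
= 85.0

85.0 per minute


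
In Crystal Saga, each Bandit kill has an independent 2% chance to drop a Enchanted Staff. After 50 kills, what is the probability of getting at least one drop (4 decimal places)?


P(at least one) = 1 - P(none) = 1 - (1-p)^n
p = 2/100 = 0.02
1 - p = 0.98
(1 - p)^50 = 0.98^50 = 0.364170
P(at least one) = 1 - 0.364170 = 0.6358

0.6358


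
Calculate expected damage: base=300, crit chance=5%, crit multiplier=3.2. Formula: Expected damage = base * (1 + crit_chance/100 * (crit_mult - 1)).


E[dmg] = base * (1 + crit_chance * (crit_mult - 1))
cc as decimal = 5/100 = 0.05
cm - 1 = 3.2 - 1 = 2.2
Bonus factor = 0.05 * 2.2 = 0.11
Total multiplier = 1 + 0.11 = 1.11
Expected damage = 300 * 1.11 = 333.00

333.00 damage


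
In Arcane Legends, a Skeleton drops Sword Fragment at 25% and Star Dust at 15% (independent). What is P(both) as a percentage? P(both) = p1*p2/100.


For independent events, P(both) = P(A) * P(B)
= 25% * 15%
= 375 / 100 %
= 3.75%

3.75%


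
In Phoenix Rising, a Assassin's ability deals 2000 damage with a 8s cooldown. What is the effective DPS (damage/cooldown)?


DPS = damage / cooldown
= 2000 / 8
= 250.00

250.00 DPS


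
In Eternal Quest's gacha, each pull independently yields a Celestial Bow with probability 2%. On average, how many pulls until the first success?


Expected pulls for a geometric distribution = 1/p = 100 / rate%
= 100 / 2
= 50.0

50.0 pulls


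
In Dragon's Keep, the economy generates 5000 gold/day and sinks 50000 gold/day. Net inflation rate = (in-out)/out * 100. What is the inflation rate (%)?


Net gold = 5000 - 50000 = -45000
Inflation rate = net / sunk * 100 = -45000 / 50000 * 100
= -0.9 * 100
= -90.00%

-90.00%


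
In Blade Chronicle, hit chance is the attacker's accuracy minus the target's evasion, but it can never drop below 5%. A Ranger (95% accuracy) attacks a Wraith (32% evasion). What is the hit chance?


accuracy - evasion = 95 - 32 = 63
Apply floor: max(63, 5) = 63
Hit chance = 63%

63%


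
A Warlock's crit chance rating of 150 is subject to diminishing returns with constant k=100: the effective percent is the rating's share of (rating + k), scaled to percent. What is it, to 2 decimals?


effective% = rating / (rating + k) * 100
= 150 / (150 + 100) * 100
= 150 / 250 * 100
= 0.6 * 100
= 60.00%

60.00%


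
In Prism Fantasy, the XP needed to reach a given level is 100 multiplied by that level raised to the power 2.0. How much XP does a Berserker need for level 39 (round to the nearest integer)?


XP = 100 * level^2.0
Substitute level = 39:
XP = 100 * 39^2.0
= 100 * 1521.0
= 152100

152100 XP


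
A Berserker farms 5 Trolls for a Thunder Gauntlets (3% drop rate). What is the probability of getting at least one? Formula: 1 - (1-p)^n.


P(at least one) = 1 - P(none) = 1 - (1-p)^n
p = 3/100 = 0.03
1 - p = 0.97
(1 - p)^5 = 0.97^5 = 0.858734
P(at least one) = 1 - 0.858734 = 0.1413

0.1413


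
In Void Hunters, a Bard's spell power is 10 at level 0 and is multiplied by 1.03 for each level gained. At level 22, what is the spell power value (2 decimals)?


value = base * growth^level
= 10 * 1.03^22
= 10 * 1.916103
= 19.16

19.16 spell power


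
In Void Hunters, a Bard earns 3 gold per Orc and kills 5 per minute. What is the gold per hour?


Gold per minute = 3 * 5 = 15
Gold per hour = 15 * 60 = 900

900 gold/hour


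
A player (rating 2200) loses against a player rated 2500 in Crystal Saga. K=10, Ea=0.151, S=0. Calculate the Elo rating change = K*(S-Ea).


Elo update: delta = K * (S - Ea), where S = 0 (loses)
S - Ea = 0 - 0.151 = -0.151
Rating change = 10 * -0.151
= -1.51

-1.51 rating points


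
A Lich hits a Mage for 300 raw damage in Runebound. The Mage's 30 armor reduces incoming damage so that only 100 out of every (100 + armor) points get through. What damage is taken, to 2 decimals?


actual = 300 * 100 / (100 + 30)
= 300 * 100 / 130
= 30000 / 130
= 230.77

230.77 damage


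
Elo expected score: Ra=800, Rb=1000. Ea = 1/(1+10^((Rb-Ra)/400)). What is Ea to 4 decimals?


Elo expected score: Ea = 1/(1 + 10^((Rb-Ra)/400))
Rb - Ra = 1000 - 800 = 200
(Rb-Ra)/400 = 200/400 = 0.5
10^0.5 = 3.162278
Ea = 1/(1 + 3.162278) = 1/4.162278 = 0.2403

0.2403


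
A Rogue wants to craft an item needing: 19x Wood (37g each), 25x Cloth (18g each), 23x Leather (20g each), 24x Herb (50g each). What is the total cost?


Cost breakdown:
  Wood: 19 * 37 = 703
  Cloth: 25 * 18 = 450
  Leather: 23 * 20 = 460
  Herb: 24 * 50 = 1200
Total = 703 + 450 + 460 + 1200 = 2813

2813 gold


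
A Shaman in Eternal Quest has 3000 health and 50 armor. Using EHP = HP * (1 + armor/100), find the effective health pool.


EHP = 3000 * (1 + 50/100)
= 3000 * (1 + 0.5)
= 3000 * 1.5
= 4500.0

4500.0 EHP


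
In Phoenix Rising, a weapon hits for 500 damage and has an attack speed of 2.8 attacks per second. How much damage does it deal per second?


DPS = damage * attack_speed
= 500 * 2.8
= 1400.0

1400.0 DPS


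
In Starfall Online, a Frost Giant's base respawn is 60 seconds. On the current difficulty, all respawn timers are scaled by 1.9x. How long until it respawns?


Respawn time = base * multiplier
= 60 * 1.9
= 114.0 seconds

114.0 seconds


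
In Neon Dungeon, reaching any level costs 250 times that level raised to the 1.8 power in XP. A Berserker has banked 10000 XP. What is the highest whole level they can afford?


XP = 250 * level^1.8, so level = (XP / 250)^(1/1.8)
= (10000 / 250)^(1/1.8)
= 40.0^0.5556
= 7.7631
Floor: level = 7

level 7


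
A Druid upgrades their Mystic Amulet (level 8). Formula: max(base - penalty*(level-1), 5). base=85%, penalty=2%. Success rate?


raw_rate = 85 - 2 * (8 - 1)
= 85 - 2 * 7
= 85 - 14
= 71
Apply floor: max(71, 5) = 71%

71%


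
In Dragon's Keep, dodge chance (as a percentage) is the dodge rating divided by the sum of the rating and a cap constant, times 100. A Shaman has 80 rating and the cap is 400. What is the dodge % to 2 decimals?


dodge% = 80 / (80 + 400) * 100
= 80 / 480 * 100
= 0.166667 * 100
= 16.67%

16.67%


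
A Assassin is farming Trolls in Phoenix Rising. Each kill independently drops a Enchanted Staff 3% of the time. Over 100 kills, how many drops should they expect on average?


Expected drops = kills * (drop_rate / 100)
= 100 * (3 / 100)
= 100 * 0.03
= 3.0

3.0 drops


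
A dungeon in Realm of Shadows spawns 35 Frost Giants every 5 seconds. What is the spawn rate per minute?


Spawns per minute = count * (60 / interval)
= 35 * (60 / 5)
= 35 * 12.0
= 420.0

420.0 per minute


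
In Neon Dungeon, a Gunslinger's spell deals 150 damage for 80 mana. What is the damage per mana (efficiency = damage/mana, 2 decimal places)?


Efficiency = damage / mana
= 150 / 80
= 1.88

1.88 dmg/mana


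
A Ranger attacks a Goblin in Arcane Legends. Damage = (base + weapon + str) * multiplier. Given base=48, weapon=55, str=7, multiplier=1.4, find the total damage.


Sum base + weapon + str = 48 + 55 + 7 = 110
Multiply by 1.4:
110 * 1.4 = 154.0

154.0 damage


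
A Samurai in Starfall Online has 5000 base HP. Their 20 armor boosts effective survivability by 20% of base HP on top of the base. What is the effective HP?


EHP = 5000 * (1 + 20/100)
= 5000 * (1 + 0.2)
= 5000 * 1.2
= 6000.0

6000.0 EHP


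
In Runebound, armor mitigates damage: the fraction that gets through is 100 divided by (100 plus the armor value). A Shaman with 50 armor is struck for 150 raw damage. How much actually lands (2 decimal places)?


actual = 150 * 100 / (100 + 50)
= 150 * 100 / 150
= 15000 / 150
= 100.00

100.00 damage


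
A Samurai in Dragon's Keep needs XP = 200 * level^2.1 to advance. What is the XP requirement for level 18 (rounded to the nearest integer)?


XP = 200 * level^2.1
Substitute level = 18:
XP = 200 * 18^2.1
= 200 * 432.5858
= 86517

86517 XP


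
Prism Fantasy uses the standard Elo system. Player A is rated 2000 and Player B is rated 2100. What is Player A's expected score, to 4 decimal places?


Elo expected score: Ea = 1/(1 + 10^((Rb-Ra)/400))
Rb - Ra = 2100 - 2000 = 100
(Rb-Ra)/400 = 100/400 = 0.25
10^0.25 = 1.778279
Ea = 1/(1 + 1.778279) = 1/2.778279 = 0.3599

0.3599


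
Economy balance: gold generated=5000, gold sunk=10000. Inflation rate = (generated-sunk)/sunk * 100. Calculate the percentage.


Net gold = 5000 - 10000 = -5000
Inflation rate = net / sunk * 100 = -5000 / 10000 * 100
= -0.5 * 100
= -50.00%

-50.00%


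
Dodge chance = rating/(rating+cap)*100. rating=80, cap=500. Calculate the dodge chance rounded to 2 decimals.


dodge% = 80 / (80 + 500) * 100
= 80 / 580 * 100
= 0.137931 * 100
= 13.79%

13.79%


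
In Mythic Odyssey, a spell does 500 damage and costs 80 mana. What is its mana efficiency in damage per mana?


Efficiency = damage / mana
= 500 / 80
= 6.25

6.25 dmg/mana


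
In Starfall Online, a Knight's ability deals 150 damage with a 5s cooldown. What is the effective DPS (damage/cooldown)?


DPS = damage / cooldown
= 150 / 5
= 30.00

30.00 DPS


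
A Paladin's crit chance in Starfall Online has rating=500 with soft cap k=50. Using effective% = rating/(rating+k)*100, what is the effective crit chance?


effective% = rating / (rating + k) * 100
= 500 / (500 + 50) * 100
= 500 / 550 * 100
= 0.909091 * 100
= 90.91%

90.91%


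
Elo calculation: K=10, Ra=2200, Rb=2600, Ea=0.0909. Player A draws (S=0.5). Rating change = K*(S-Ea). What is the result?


Elo update: delta = K * (S - Ea), where S = 0.5 (draws)
S - Ea = 0.5 - 0.0909 = 0.4091
Rating change = 10 * 0.4091
= 4.09

4.09 rating points


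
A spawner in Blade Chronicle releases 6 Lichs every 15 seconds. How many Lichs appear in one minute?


Spawns per minute = count * (60 / interval)
= 6 * (60 / 15)
= 6 * 4.0
= 24.0

24.0 per minute


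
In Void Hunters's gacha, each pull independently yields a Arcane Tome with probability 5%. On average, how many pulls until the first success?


Expected pulls for a geometric distribution = 1/p = 100 / rate%
= 100 / 5
= 20.0

20.0 pulls


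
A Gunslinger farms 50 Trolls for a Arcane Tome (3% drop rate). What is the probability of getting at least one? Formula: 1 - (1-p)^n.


P(at least one) = 1 - P(none) = 1 - (1-p)^n
p = 3/100 = 0.03
1 - p = 0.97
(1 - p)^50 = 0.97^50 = 0.218065
P(at least one) = 1 - 0.218065 = 0.7819

0.7819


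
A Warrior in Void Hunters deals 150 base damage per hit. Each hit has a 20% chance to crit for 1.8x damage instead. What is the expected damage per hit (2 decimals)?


E[dmg] = base * (1 + crit_chance * (crit_mult - 1))
cc as decimal = 20/100 = 0.2
cm - 1 = 1.8 - 1 = 0.8
Bonus factor = 0.2 * 0.8 = 0.16
Total multiplier = 1 + 0.16 = 1.16
Expected damage = 150 * 1.16 = 174.00

174.00 damage


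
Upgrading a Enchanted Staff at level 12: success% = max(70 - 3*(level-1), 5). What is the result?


raw_rate = 70 - 3 * (12 - 1)
= 70 - 3 * 11
= 70 - 33
= 37
Apply floor: max(37, 5) = 37%

37%


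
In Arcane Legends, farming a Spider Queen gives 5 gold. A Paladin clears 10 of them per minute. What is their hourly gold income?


Gold per minute = 5 * 10 = 50
Gold per hour = 50 * 60 = 3000

3000 gold/hour


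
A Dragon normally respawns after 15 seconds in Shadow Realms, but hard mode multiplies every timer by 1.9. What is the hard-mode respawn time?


Respawn time = base * multiplier
= 15 * 1.9
= 28.5 seconds

28.5 seconds


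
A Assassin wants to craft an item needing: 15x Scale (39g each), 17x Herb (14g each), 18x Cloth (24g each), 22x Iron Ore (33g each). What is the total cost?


Cost breakdown:
  Scale: 15 * 39 = 585
  Herb: 17 * 14 = 238
  Cloth: 18 * 24 = 432
  Iron Ore: 22 * 33 = 726
Total = 585 + 238 + 432 + 726 = 1981

1981 gold
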